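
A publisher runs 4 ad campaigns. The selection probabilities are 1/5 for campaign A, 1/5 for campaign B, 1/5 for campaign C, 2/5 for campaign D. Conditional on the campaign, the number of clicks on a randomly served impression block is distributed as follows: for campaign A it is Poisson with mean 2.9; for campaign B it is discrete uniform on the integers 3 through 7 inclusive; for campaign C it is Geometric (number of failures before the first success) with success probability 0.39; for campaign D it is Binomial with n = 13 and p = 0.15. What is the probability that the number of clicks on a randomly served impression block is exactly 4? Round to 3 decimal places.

Conditional on each campaign, P(X = 4): A: 0.162154; B: 0.2; C: 0.0539988; D: 0.0838381.
By total probability, P(X = 4) = 0.2·0.162154 + 0.2·0.2 + 0.2·0.0539988 + 0.4·0.0838381 = 0.116766.

0.117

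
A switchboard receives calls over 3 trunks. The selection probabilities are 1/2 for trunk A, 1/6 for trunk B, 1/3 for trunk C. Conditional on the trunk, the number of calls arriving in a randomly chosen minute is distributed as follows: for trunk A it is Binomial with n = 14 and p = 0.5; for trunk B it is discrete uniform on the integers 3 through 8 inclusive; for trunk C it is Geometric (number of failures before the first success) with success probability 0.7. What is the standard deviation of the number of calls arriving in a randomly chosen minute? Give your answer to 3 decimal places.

3.355

Per component, A: μ=7, E[X²]=52.5; B: μ=5.5, E[X²]=33.1667; C: μ=0.428571, E[X²]=0.795918.
E[X] = 0.5·7 + 0.166667·5.5 + 0.333333·0.428571 = 4.55952.
E[X²] = 0.5·52.5 + 0.166667·33.1667 + 0.333333·0.795918 = 32.0431.
Var(X) = E[X²] − (E[X])² = 32.0431 − 20.7893 = 11.2538.
SD(X) = √11.2538 = 3.35467.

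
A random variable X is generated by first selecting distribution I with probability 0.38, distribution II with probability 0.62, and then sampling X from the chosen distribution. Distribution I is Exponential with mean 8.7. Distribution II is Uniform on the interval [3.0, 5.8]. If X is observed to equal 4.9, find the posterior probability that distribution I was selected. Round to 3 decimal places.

0.101

Likelihoods f(4.9 | ·): I: 0.0654452; II: 0.357143.
Posterior ∝ prior × likelihood. Numerator for I: 0.38·0.0654452 = 0.0248692.
Normalizing constant: 0.38·0.0654452 + 0.62·0.357143 = 0.246298.
P(I | observation) = 0.0248692 / 0.246298 = 0.100972.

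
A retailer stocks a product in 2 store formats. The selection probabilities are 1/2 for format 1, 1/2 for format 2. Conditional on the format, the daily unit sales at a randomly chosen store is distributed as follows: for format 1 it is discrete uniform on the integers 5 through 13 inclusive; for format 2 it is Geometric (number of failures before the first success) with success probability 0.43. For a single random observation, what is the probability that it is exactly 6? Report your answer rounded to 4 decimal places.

Conditional on each format, P(X = 6): 1: 0.111111; 2: 0.0147475.
By total probability, P(X = 6) = 0.5·0.111111 + 0.5·0.0147475 = 0.0629293.

0.0629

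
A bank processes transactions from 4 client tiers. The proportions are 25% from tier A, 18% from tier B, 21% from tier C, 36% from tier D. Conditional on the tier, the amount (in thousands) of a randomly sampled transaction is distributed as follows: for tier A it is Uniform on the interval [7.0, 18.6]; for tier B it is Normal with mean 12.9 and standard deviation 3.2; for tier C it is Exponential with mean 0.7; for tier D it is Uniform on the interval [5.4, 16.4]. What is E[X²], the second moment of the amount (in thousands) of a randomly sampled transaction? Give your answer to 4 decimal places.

122.1677

For each component E[X²] = Var + (mean)², giving A: 175.053; B: 176.65; C: 0.98; D: 128.893.
Overall E[X²] = 0.25·175.053 + 0.18·176.65 + 0.21·0.98 + 0.36·128.893 = 122.168.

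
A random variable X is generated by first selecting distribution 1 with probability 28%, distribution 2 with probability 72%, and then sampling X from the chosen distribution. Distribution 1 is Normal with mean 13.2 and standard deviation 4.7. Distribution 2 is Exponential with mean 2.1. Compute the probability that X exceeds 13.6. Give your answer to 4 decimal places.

Conditional on each component, P(X > 13.6): 1: 0.466088; 2: 0.00153966.
By total probability, P(X > 13.6) = 0.28·0.466088 + 0.72·0.00153966 = 0.131613.

0.1316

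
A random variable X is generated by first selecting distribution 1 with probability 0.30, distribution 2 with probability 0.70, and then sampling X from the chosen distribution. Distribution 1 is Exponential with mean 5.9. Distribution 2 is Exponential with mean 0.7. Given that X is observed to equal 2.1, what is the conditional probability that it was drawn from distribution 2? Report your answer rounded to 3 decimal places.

0.583

Likelihoods f(2.1 | ·): 1: 0.118732; 2: 0.0711244.
Posterior ∝ prior × likelihood. Numerator for 2: 0.7·0.0711244 = 0.0497871.
Normalizing constant: 0.3·0.118732 + 0.7·0.0711244 = 0.0854067.
P(2 | observation) = 0.0497871 / 0.0854067 = 0.582941.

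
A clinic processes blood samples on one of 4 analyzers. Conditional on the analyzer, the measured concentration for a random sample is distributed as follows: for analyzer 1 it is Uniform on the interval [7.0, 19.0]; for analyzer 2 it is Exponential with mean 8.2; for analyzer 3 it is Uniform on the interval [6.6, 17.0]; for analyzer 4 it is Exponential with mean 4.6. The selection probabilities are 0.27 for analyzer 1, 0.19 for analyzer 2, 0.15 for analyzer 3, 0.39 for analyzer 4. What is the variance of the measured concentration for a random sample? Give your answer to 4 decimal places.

38.6526

Per component, 1: μ=13, E[X²]=181; 2: μ=8.2, E[X²]=134.48; 3: μ=11.8, E[X²]=148.253; 4: μ=4.6, E[X²]=42.32.
E[X] = 0.27·13 + 0.19·8.2 + 0.15·11.8 + 0.39·4.6 = 8.632.
E[X²] = 0.27·181 + 0.19·134.48 + 0.15·148.253 + 0.39·42.32 = 113.164.
Var(X) = E[X²] − (E[X])² = 113.164 − 74.5114 = 38.6526.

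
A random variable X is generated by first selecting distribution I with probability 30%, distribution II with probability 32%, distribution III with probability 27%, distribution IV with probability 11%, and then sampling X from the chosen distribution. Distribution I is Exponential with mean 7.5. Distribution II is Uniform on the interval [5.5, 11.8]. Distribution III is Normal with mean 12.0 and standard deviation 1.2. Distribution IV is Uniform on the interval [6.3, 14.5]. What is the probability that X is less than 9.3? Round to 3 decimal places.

Conditional on each component, P(X < 9.3): I: 0.710616; II: 0.603175; III: 0.0122245; IV: 0.365854.
By total probability, P(X < 9.3) = 0.3·0.710616 + 0.32·0.603175 + 0.27·0.0122245 + 0.11·0.365854 = 0.449745.

0.450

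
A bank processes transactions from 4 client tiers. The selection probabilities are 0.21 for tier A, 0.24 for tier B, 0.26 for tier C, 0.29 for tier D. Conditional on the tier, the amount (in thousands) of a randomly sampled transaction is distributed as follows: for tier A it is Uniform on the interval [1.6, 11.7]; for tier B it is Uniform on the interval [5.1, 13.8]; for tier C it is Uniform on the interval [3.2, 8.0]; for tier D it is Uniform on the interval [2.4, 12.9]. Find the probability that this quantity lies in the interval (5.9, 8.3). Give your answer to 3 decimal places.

0.296

Conditional on each tier, P(5.9 < X < 8.3): A: 0.237624; B: 0.275862; C: 0.4375; D: 0.228571.
By total probability, P(5.9 < X < 8.3) = 0.21·0.237624 + 0.24·0.275862 + 0.26·0.4375 + 0.29·0.228571 = 0.296144.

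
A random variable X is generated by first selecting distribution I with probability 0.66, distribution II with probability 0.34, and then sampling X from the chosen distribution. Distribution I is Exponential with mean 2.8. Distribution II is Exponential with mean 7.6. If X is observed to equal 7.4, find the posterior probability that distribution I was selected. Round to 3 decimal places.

0.498

Likelihoods f(7.4 | ·): I: 0.0254135; II: 0.0496959.
Posterior ∝ prior × likelihood. Numerator for I: 0.66·0.0254135 = 0.0167729.
Normalizing constant: 0.66·0.0254135 + 0.34·0.0496959 = 0.0336695.
P(I | observation) = 0.0167729 / 0.0336695 = 0.498163.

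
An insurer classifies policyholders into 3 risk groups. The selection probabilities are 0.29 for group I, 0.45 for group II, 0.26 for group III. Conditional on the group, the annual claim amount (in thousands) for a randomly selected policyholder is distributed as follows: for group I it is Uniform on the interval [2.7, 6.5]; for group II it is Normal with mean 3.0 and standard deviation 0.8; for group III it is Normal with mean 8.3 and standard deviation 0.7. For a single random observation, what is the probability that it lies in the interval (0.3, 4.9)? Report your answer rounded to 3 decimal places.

Conditional on each group, P(0.3 < X < 4.9): I: 0.578947; II: 0.990856; III: 5.95458e-07.
By total probability, P(0.3 < X < 4.9) = 0.29·0.578947 + 0.45·0.990856 + 0.26·5.95458e-07 = 0.61378.

0.614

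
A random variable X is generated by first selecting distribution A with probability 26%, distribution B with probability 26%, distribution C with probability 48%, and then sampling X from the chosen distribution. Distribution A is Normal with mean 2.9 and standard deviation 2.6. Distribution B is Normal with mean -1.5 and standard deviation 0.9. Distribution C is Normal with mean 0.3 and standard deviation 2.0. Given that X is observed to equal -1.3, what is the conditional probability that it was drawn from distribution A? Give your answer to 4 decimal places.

0.0561

Likelihoods f(-1.3 | ·): A: 0.0416196; B: 0.432458; C: 0.144846.
Posterior ∝ prior × likelihood. Numerator for A: 0.26·0.0416196 = 0.0108211.
Normalizing constant: 0.26·0.0416196 + 0.26·0.432458 + 0.48·0.144846 = 0.192786.
P(A | observation) = 0.0108211 / 0.192786 = 0.05613.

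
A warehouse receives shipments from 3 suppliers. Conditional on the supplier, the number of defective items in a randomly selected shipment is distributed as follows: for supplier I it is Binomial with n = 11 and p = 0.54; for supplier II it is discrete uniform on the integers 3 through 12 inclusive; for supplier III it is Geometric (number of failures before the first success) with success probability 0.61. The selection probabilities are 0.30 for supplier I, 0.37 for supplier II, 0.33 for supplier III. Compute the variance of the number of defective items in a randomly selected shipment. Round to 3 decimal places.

13.017

Per component, I: μ=5.94, E[X²]=38.016; II: μ=7.5, E[X²]=64.5; III: μ=0.639344, E[X²]=1.45687.
E[X] = 0.3·5.94 + 0.37·7.5 + 0.33·0.639344 = 4.76798.
E[X²] = 0.3·38.016 + 0.37·64.5 + 0.33·1.45687 = 35.7506.
Var(X) = E[X²] − (E[X])² = 35.7506 − 22.7337 = 13.0169.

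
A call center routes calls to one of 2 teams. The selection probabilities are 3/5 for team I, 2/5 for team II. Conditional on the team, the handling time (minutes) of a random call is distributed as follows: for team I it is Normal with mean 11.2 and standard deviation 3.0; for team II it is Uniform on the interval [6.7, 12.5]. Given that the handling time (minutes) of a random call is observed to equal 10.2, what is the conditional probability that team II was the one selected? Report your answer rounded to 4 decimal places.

Likelihoods f(10.2 | ·): I: 0.125794; II: 0.172414.
Posterior ∝ prior × likelihood. Numerator for II: 0.4·0.172414 = 0.0689655.
Normalizing constant: 0.6·0.125794 + 0.4·0.172414 = 0.144442.
P(II | observation) = 0.0689655 / 0.144442 = 0.477461.

0.4775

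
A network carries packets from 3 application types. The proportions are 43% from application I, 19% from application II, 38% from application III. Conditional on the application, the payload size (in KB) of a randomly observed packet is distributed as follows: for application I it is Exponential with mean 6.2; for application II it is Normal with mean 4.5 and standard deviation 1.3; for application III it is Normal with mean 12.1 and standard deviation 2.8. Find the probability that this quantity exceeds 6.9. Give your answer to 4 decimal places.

Conditional on each application, P(X > 6.9): I: 0.328604; II: 0.0324349; III: 0.968355.
By total probability, P(X > 6.9) = 0.43·0.328604 + 0.19·0.0324349 + 0.38·0.968355 = 0.515437.

0.5154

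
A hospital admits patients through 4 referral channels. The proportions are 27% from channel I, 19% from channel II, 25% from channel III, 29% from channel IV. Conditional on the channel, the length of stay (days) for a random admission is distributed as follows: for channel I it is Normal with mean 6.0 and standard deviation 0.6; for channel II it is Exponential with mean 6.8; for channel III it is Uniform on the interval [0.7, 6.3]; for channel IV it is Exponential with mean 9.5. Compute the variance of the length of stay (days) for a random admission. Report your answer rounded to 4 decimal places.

Per component, I: μ=6, E[X²]=36.36; II: μ=6.8, E[X²]=92.48; III: μ=3.5, E[X²]=14.8633; IV: μ=9.5, E[X²]=180.5.
E[X] = 0.27·6 + 0.19·6.8 + 0.25·3.5 + 0.29·9.5 = 6.542.
E[X²] = 0.27·36.36 + 0.19·92.48 + 0.25·14.8633 + 0.29·180.5 = 83.4492.
Var(X) = E[X²] − (E[X])² = 83.4492 − 42.7978 = 40.6515.

40.6515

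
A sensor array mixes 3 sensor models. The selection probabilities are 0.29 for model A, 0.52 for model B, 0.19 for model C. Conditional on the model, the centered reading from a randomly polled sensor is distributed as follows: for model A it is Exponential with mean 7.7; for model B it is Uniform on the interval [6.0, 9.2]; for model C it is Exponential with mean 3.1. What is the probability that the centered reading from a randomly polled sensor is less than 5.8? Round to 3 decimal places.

0.314

Conditional on each model, P(X < 5.8): A: 0.529165; B: 0; C: 0.846025.
By total probability, P(X < 5.8) = 0.29·0.529165 + 0.52·0 + 0.19·0.846025 = 0.314203.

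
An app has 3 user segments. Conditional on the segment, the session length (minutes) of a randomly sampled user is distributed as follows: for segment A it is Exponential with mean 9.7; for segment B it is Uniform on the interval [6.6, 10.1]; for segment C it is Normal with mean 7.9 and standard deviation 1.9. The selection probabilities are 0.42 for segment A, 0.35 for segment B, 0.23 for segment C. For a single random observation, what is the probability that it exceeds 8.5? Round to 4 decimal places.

0.4214

Conditional on each segment, P(X > 8.5): A: 0.416325; B: 0.457143; C: 0.376081.
By total probability, P(X > 8.5) = 0.42·0.416325 + 0.35·0.457143 + 0.23·0.376081 = 0.421355.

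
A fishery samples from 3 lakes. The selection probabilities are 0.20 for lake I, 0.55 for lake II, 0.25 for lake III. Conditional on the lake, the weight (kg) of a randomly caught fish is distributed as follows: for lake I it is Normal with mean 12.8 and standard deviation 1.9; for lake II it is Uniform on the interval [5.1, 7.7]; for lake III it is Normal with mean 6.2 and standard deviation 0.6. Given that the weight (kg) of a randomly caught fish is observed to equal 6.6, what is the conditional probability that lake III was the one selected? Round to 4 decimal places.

Likelihoods f(6.6 | ·): I: 0.00102313; II: 0.384615; III: 0.532413.
Posterior ∝ prior × likelihood. Numerator for III: 0.25·0.532413 = 0.133103.
Normalizing constant: 0.2·0.00102313 + 0.55·0.384615 + 0.25·0.532413 = 0.344846.
P(III | observation) = 0.133103 / 0.344846 = 0.385979.

0.3860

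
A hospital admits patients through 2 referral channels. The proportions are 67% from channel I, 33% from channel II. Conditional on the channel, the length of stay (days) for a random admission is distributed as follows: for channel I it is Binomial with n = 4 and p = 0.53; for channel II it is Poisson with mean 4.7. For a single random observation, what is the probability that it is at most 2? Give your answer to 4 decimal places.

Conditional on each channel, P(X ≤ 2): I: 0.641206; II: 0.1523.
By total probability, P(X ≤ 2) = 0.67·0.641206 + 0.33·0.1523 = 0.479867.

0.4799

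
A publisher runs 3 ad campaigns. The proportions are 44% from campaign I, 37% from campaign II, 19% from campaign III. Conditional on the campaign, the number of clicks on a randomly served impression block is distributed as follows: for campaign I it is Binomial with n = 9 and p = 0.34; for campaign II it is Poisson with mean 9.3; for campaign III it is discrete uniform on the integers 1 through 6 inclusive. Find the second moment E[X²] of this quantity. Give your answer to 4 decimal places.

For each component E[X²] = Var + (mean)², giving I: 11.3832; II: 95.79; III: 15.1667.
Overall E[X²] = 0.44·11.3832 + 0.37·95.79 + 0.19·15.1667 = 43.3326.

43.3326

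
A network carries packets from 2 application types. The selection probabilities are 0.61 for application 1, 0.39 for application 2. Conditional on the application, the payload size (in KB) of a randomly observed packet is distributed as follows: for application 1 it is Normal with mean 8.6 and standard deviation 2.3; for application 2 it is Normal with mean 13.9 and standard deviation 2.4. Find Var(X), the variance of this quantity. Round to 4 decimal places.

12.1559

Per component, 1: μ=8.6, E[X²]=79.25; 2: μ=13.9, E[X²]=198.97.
E[X] = 0.61·8.6 + 0.39·13.9 = 10.667.
E[X²] = 0.61·79.25 + 0.39·198.97 = 125.941.
Var(X) = E[X²] − (E[X])² = 125.941 − 113.785 = 12.1559.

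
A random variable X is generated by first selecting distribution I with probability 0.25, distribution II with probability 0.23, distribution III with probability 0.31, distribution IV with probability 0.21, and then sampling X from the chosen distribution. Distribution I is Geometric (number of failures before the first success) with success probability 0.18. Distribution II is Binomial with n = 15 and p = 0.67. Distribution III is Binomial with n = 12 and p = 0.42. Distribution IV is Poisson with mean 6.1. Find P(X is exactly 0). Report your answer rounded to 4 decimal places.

0.0459

Conditional on each component, P(X = 0): I: 0.18; II: 5.99389e-08; III: 0.00144923; IV: 0.00224287.
By total probability, P(X = 0) = 0.25·0.18 + 0.23·5.99389e-08 + 0.31·0.00144923 + 0.21·0.00224287 = 0.0459203.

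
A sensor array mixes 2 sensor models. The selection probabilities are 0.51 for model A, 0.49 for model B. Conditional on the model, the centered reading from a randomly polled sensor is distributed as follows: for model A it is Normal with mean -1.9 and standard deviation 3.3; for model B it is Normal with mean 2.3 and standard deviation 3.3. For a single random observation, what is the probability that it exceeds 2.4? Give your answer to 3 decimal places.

0.288

Conditional on each model, P(X > 2.4): A: 0.0962822; B: 0.487913.
By total probability, P(X > 2.4) = 0.51·0.0962822 + 0.49·0.487913 = 0.288181.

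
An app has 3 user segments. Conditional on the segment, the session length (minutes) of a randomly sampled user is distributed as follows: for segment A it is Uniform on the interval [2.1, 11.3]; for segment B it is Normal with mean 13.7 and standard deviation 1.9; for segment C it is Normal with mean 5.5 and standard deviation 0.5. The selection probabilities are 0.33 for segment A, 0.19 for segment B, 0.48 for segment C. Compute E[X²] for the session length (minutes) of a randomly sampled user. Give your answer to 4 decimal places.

For each component E[X²] = Var + (mean)², giving A: 51.9433; B: 191.3; C: 30.5.
Overall E[X²] = 0.33·51.9433 + 0.19·191.3 + 0.48·30.5 = 68.1283.

68.1283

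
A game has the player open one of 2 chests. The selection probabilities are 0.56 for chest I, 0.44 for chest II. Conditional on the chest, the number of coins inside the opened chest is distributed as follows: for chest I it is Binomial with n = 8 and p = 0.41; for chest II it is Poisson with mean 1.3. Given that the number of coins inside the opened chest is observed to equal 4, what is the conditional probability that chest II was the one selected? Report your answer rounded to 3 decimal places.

0.096

Likelihoods P(X=4 | ·): I: 0.239685; II: 0.0324324.
Posterior ∝ prior × likelihood. Numerator for II: 0.44·0.0324324 = 0.0142703.
Normalizing constant: 0.56·0.239685 + 0.44·0.0324324 = 0.148494.
P(II | observation) = 0.0142703 / 0.148494 = 0.0960999.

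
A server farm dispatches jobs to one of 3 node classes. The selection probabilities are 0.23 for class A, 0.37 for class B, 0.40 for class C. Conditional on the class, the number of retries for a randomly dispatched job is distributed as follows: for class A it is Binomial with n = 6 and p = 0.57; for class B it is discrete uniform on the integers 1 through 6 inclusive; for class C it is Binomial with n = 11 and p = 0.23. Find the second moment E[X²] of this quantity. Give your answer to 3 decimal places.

For each component E[X²] = Var + (mean)², giving A: 13.167; B: 15.1667; C: 8.349.
Overall E[X²] = 0.23·13.167 + 0.37·15.1667 + 0.4·8.349 = 11.9797.

11.980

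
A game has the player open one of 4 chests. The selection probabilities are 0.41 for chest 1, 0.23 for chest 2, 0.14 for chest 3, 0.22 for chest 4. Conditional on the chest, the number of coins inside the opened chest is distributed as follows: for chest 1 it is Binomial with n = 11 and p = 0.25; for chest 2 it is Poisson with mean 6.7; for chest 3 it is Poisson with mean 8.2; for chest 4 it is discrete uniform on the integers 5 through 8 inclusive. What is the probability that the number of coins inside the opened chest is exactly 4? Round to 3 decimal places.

0.102

Conditional on each chest, P(X = 4): 1: 0.172069; 2: 0.103351; 3: 0.0517404; 4: 0.
By total probability, P(X = 4) = 0.41·0.172069 + 0.23·0.103351 + 0.14·0.0517404 + 0.22·0 = 0.101563.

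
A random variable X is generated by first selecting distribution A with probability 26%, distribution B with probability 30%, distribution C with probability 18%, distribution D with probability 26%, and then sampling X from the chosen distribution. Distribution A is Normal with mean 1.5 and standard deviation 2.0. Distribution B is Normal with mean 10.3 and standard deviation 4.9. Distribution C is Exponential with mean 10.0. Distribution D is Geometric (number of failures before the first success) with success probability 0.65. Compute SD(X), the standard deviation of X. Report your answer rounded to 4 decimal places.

6.8971

Per component, A: μ=1.5, E[X²]=6.25; B: μ=10.3, E[X²]=130.1; C: μ=10, E[X²]=200; D: μ=0.538462, E[X²]=1.11834.
E[X] = 0.26·1.5 + 0.3·10.3 + 0.18·10 + 0.26·0.538462 = 5.42.
E[X²] = 0.26·6.25 + 0.3·130.1 + 0.18·200 + 0.26·1.11834 = 76.9458.
Var(X) = E[X²] − (E[X])² = 76.9458 − 29.3764 = 47.5694.
SD(X) = √47.5694 = 6.89706.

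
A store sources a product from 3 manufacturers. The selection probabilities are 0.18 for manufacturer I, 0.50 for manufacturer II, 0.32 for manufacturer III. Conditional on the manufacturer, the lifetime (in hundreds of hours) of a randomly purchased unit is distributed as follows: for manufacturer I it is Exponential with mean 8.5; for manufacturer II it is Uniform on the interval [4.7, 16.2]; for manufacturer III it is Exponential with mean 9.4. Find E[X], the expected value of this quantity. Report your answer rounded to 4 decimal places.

Component means — I: 8.5; II: 10.45; III: 9.4.
E[X] = 0.18·8.5 + 0.5·10.45 + 0.32·9.4 = 9.763.

9.7630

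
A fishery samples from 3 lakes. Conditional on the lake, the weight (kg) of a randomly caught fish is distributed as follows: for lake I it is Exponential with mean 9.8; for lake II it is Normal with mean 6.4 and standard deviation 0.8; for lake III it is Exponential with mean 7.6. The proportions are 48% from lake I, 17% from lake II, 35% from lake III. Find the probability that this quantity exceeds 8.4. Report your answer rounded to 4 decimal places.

0.3206

Conditional on each lake, P(X > 8.4): I: 0.424373; II: 0.00620967; III: 0.331124.
By total probability, P(X > 8.4) = 0.48·0.424373 + 0.17·0.00620967 + 0.35·0.331124 = 0.320648.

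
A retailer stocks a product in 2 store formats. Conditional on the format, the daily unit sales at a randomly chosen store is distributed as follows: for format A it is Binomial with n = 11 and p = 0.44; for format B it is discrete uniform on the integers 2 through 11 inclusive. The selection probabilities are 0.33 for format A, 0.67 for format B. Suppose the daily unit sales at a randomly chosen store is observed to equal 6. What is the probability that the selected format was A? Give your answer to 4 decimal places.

Likelihoods P(X=6 | ·): A: 0.184628; B: 0.1.
Posterior ∝ prior × likelihood. Numerator for A: 0.33·0.184628 = 0.0609273.
Normalizing constant: 0.33·0.184628 + 0.67·0.1 = 0.127927.
P(A | observation) = 0.0609273 / 0.127927 = 0.476265.

0.4763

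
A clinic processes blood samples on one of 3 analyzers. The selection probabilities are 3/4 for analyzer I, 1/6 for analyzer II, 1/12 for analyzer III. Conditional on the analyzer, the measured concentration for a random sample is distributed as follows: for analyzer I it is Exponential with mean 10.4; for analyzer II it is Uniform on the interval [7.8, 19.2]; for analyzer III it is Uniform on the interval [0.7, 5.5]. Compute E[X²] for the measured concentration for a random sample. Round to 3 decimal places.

For each component E[X²] = Var + (mean)², giving I: 216.32; II: 193.08; III: 11.53.
Overall E[X²] = 0.75·216.32 + 0.166667·193.08 + 0.0833333·11.53 = 195.381.

195.381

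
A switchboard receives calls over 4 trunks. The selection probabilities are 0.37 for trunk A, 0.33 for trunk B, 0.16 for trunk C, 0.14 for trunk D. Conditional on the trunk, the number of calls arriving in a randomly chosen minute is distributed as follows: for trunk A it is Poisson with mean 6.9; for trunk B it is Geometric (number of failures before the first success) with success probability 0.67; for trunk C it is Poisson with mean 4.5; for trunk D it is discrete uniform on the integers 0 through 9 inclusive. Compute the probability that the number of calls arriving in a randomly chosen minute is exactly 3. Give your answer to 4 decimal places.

Conditional on each trunk, P(X = 3): A: 0.0551778; B: 0.0240778; C: 0.168718; D: 0.1.
By total probability, P(X = 3) = 0.37·0.0551778 + 0.33·0.0240778 + 0.16·0.168718 + 0.14·0.1 = 0.0693563.

0.0694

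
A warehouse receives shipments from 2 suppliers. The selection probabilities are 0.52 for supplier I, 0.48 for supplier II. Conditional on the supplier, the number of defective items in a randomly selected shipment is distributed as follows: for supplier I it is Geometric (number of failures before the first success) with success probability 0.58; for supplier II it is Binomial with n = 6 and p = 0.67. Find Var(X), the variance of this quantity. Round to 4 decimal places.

3.9973

Per component, I: μ=0.724138, E[X²]=1.77289; II: μ=4.02, E[X²]=17.487.
E[X] = 0.52·0.724138 + 0.48·4.02 = 2.30615.
E[X²] = 0.52·1.77289 + 0.48·17.487 = 9.31566.
Var(X) = E[X²] − (E[X])² = 9.31566 − 5.31834 = 3.99733.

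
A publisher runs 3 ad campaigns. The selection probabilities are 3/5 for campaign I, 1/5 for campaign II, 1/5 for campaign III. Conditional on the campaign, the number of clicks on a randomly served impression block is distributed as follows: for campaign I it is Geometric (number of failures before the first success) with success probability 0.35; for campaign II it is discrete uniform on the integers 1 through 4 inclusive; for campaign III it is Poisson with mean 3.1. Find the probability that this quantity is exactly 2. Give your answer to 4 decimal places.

Conditional on each campaign, P(X = 2): I: 0.147875; II: 0.25; III: 0.216461.
By total probability, P(X = 2) = 0.6·0.147875 + 0.2·0.25 + 0.2·0.216461 = 0.182017.

0.1820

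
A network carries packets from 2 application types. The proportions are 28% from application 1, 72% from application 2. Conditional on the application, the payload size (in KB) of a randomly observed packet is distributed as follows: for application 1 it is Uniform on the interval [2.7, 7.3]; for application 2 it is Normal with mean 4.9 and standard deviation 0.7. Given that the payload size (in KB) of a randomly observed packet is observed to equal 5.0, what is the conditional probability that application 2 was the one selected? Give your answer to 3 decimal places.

0.870

Likelihoods f(5.0 | ·): 1: 0.217391; 2: 0.564132.
Posterior ∝ prior × likelihood. Numerator for 2: 0.72·0.564132 = 0.406175.
Normalizing constant: 0.28·0.217391 + 0.72·0.564132 = 0.467044.
P(2 | observation) = 0.406175 / 0.467044 = 0.869671.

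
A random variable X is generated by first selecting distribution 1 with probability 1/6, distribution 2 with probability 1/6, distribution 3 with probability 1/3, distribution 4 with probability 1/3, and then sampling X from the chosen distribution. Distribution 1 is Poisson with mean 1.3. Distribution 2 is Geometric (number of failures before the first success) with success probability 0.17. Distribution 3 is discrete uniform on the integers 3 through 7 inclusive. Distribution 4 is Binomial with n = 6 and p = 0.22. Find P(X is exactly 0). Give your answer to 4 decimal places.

Conditional on each component, P(X = 0): 1: 0.272532; 2: 0.17; 3: 0; 4: 0.2252.
By total probability, P(X = 0) = 0.166667·0.272532 + 0.166667·0.17 + 0.333333·0 + 0.333333·0.2252 = 0.148822.

0.1488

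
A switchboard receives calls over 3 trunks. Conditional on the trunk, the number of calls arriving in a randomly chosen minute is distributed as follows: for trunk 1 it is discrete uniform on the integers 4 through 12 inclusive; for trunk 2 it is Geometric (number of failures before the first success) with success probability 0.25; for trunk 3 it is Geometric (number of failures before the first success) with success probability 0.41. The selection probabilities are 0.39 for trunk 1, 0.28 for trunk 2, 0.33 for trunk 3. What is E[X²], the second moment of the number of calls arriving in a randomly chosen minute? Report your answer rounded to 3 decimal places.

For each component E[X²] = Var + (mean)², giving 1: 70.6667; 2: 21; 3: 5.58061.
Overall E[X²] = 0.39·70.6667 + 0.28·21 + 0.33·5.58061 = 35.2816.

35.282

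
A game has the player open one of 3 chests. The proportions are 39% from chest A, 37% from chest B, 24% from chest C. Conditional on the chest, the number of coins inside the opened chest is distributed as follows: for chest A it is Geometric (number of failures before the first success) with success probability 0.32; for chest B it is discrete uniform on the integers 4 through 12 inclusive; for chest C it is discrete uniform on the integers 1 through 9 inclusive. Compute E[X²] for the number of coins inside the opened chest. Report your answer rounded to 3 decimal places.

For each component E[X²] = Var + (mean)², giving A: 11.1562; B: 70.6667; C: 31.6667.
Overall E[X²] = 0.39·11.1562 + 0.37·70.6667 + 0.24·31.6667 = 38.0976.

38.098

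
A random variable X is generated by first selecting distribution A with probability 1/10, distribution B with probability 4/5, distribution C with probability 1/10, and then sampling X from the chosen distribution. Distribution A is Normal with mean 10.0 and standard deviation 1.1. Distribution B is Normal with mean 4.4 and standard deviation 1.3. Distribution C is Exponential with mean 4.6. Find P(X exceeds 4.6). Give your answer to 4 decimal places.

Conditional on each component, P(X > 4.6): A: 1; B: 0.438866; C: 0.367879.
By total probability, P(X > 4.6) = 0.1·1 + 0.8·0.438866 + 0.1·0.367879 = 0.48788.

0.4879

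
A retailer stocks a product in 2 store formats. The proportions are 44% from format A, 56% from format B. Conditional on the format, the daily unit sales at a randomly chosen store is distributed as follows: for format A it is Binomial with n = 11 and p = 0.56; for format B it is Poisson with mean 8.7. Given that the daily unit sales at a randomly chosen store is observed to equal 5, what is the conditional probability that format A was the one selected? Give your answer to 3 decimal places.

Likelihoods P(X=5 | ·): A: 0.184628; B: 0.0691915.
Posterior ∝ prior × likelihood. Numerator for A: 0.44·0.184628 = 0.0812364.
Normalizing constant: 0.44·0.184628 + 0.56·0.0691915 = 0.119984.
P(A | observation) = 0.0812364 / 0.119984 = 0.677062.

0.677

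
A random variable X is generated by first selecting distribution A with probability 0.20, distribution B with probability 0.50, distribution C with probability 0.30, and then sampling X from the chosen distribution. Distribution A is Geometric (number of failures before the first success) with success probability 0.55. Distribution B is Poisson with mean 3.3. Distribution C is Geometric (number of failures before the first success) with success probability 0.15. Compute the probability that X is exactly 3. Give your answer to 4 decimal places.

Conditional on each component, P(X = 3): A: 0.0501187; B: 0.220912; C: 0.0921187.
By total probability, P(X = 3) = 0.2·0.0501187 + 0.5·0.220912 + 0.3·0.0921187 = 0.148115.

0.1481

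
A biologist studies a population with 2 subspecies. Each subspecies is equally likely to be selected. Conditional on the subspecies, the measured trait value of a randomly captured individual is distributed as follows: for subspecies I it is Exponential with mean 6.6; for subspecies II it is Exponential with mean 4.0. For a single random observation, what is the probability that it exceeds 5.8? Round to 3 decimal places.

0.325

Conditional on each subspecies, P(X > 5.8): I: 0.415286; II: 0.23457.
By total probability, P(X > 5.8) = 0.5·0.415286 + 0.5·0.23457 = 0.324928.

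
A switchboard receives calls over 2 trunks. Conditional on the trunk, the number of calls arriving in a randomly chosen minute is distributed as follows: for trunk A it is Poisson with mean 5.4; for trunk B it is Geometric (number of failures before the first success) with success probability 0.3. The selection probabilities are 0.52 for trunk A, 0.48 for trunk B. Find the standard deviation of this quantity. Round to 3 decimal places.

2.981

Per component, A: μ=5.4, E[X²]=34.56; B: μ=2.33333, E[X²]=13.2222.
E[X] = 0.52·5.4 + 0.48·2.33333 = 3.928.
E[X²] = 0.52·34.56 + 0.48·13.2222 = 24.3179.
Var(X) = E[X²] − (E[X])² = 24.3179 − 15.4292 = 8.88868.
SD(X) = √8.88868 = 2.98139.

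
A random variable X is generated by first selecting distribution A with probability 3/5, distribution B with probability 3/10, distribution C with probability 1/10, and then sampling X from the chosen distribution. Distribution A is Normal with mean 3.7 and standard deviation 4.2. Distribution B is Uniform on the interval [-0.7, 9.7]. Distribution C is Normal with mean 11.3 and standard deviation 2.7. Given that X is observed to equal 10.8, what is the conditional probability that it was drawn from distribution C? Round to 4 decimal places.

0.5154

Likelihoods f(10.8 | ·): A: 0.0227571; B: 0; C: 0.145244.
Posterior ∝ prior × likelihood. Numerator for C: 0.1·0.145244 = 0.0145244.
Normalizing constant: 0.6·0.0227571 + 0.3·0 + 0.1·0.145244 = 0.0281787.
P(C | observation) = 0.0145244 / 0.0281787 = 0.51544.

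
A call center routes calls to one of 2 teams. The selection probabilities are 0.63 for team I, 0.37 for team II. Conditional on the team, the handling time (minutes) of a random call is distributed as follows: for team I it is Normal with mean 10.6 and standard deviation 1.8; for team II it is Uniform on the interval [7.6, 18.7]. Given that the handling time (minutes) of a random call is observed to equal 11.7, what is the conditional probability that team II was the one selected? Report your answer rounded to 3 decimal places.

Likelihoods f(11.7 | ·): I: 0.183883; II: 0.0900901.
Posterior ∝ prior × likelihood. Numerator for II: 0.37·0.0900901 = 0.0333333.
Normalizing constant: 0.63·0.183883 + 0.37·0.0900901 = 0.14918.
P(II | observation) = 0.0333333 / 0.14918 = 0.223444.

0.223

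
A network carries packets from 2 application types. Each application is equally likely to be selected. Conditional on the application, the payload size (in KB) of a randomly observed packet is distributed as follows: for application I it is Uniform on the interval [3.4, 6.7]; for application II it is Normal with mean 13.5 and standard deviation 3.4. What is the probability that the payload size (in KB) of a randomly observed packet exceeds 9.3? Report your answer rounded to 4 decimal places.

0.4458

Conditional on each application, P(X > 9.3): I: 0; II: 0.891639.
By total probability, P(X > 9.3) = 0.5·0 + 0.5·0.891639 = 0.44582.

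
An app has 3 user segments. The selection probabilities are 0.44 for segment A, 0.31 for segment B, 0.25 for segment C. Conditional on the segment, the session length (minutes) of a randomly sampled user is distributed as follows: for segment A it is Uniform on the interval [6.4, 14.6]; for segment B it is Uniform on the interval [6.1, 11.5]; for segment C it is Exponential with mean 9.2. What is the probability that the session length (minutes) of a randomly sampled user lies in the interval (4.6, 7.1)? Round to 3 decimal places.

0.131

Conditional on each segment, P(4.6 < X < 7.1): A: 0.0853659; B: 0.185185; C: 0.144322.
By total probability, P(4.6 < X < 7.1) = 0.44·0.0853659 + 0.31·0.185185 + 0.25·0.144322 = 0.131049.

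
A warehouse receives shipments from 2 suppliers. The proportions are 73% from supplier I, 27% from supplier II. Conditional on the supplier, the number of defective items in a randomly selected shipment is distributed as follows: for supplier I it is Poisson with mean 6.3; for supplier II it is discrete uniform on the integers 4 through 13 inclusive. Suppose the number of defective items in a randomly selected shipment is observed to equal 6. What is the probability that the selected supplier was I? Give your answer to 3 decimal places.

0.812

Likelihoods P(X=6 | ·): I: 0.159461; II: 0.1.
Posterior ∝ prior × likelihood. Numerator for I: 0.73·0.159461 = 0.116407.
Normalizing constant: 0.73·0.159461 + 0.27·0.1 = 0.143407.
P(I | observation) = 0.116407 / 0.143407 = 0.811724.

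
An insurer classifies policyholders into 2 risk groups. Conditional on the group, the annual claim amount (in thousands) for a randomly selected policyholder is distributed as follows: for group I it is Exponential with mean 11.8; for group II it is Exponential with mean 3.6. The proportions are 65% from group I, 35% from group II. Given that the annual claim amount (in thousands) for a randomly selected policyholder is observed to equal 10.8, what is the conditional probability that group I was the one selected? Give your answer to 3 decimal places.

0.820

Likelihoods f(10.8 | ·): I: 0.0339335; II: 0.0138297.
Posterior ∝ prior × likelihood. Numerator for I: 0.65·0.0339335 = 0.0220567.
Normalizing constant: 0.65·0.0339335 + 0.35·0.0138297 = 0.0268972.
P(I | observation) = 0.0220567 / 0.0268972 = 0.82004.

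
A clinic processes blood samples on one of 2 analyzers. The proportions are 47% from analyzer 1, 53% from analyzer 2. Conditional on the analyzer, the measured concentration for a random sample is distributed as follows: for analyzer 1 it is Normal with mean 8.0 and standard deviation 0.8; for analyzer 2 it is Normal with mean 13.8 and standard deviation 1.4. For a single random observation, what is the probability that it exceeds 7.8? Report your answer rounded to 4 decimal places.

Conditional on each analyzer, P(X > 7.8): 1: 0.598706; 2: 0.999991.
By total probability, P(X > 7.8) = 0.47·0.598706 + 0.53·0.999991 = 0.811387.

0.8114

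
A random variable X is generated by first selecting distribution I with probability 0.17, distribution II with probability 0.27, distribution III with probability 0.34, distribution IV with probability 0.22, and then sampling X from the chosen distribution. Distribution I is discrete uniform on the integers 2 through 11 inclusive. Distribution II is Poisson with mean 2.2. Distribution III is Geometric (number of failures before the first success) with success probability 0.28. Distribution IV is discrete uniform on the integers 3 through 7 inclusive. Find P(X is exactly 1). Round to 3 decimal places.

Conditional on each component, P(X = 1): I: 0; II: 0.243767; III: 0.2016; IV: 0.
By total probability, P(X = 1) = 0.17·0 + 0.27·0.243767 + 0.34·0.2016 + 0.22·0 = 0.134361.

0.134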